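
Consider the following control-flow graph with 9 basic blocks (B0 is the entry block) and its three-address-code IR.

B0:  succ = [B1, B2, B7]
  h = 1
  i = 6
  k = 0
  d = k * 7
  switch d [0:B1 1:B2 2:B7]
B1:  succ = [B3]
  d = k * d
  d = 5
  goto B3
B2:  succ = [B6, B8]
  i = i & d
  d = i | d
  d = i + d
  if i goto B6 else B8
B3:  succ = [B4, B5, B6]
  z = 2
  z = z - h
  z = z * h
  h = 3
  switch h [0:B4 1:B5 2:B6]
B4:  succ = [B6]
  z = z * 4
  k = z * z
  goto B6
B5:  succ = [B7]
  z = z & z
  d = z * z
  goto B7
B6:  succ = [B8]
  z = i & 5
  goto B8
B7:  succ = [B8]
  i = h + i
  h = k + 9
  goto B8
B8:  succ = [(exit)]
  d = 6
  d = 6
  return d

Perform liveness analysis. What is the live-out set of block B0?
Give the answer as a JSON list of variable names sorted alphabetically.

Answer: ["d", "h", "i", "k"]

Analysis:
def/use:
  B0: def={d,h,i,k} ue=∅
  B1: def={d} ue={d,k}
  B2: def={d,i} ue={d,i}
  B3: def={h,z} ue={h}
  B4: def={k,z} ue={z}
  B5: def={d,z} ue={z}
  B6: def={z} ue={i}
  B7: def={h,i} ue={h,i,k}
  B8: def={d} ue=∅

Live sets:
  B0: in=∅ out={d,h,i,k}
  B1: in={d,h,i,k} out={h,i,k}
  B2: in={d,i} out={i}
  B3: in={h,i,k} out={h,i,k,z}
  B4: in={i,z} out={i}
  B5: in={h,i,k,z} out={h,i,k}
  B6: in={i} out=∅
  B7: in={h,i,k} out=∅
  B8: in=∅ out=∅

live-out(B0) = ["d", "h", "i", "k"]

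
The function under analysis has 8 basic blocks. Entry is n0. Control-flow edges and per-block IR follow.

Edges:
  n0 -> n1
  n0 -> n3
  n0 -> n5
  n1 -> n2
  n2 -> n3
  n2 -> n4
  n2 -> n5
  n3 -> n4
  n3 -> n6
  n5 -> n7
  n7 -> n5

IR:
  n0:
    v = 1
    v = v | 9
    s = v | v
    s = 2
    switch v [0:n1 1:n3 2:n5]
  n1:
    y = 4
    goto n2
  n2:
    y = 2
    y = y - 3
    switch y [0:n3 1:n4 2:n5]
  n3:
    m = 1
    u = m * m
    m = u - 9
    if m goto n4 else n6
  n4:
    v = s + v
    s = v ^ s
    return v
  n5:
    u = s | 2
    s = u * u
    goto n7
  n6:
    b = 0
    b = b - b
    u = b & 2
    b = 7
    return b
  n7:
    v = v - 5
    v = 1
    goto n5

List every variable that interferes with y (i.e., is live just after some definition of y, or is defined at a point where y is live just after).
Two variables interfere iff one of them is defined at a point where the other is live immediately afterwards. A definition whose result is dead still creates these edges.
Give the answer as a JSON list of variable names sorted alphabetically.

Per-block:
  n0: {s,v} / ∅
  n1: {y} / ∅
  n2: {y} / ∅
  n3: {m,u} / ∅
  n4: {s,v} / {s,v}
  n5: {s,u} / {s}
  n6: {b,u} / ∅
  n7: {v} / {v}

Backward fixpoint:
  live n0: ∅→{s,v}
  live n1: {s,v}→{s,v}
  live n2: {s,v}→{s,v}
  live n3: {s,v}→{s,v}
  live n4: {s,v}→∅
  live n5: {s,v}→{s,v}
  live n6: ∅→∅
  live n7: {s,v}→{s,v}

Interference:
  b↔∅
  m↔{s,v}
  s↔{m,u,v,y}
  u↔{s,v}
  v↔{m,s,u,y}
  y↔{s,v}

N(y) = ["s", "v"]

Answer: ["s", "v"]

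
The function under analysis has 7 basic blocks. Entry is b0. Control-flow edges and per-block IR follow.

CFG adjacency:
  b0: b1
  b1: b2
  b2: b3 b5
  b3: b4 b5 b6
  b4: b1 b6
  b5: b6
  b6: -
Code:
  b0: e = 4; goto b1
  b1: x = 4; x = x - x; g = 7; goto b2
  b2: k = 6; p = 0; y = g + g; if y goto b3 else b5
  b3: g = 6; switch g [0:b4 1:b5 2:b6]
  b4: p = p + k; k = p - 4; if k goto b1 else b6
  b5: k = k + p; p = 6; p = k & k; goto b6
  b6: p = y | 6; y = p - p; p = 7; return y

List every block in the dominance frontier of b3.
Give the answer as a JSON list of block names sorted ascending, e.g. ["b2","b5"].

idom tree: b1←b0 b2←b1 b3←b2 b4←b3 b5←b2 b6←b2
Dom at joins:
  b1: preds {b0,b4}: {b0} ∩ {b0,b1,b2,b3,b4} = {b0}; idom=b0
  b5: preds {b2,b3}: {b0,b1,b2} ∩ {b0,b1,b2,b3} = {b0,b1,b2}; idom=b2
  b6: preds {b3,b4,b5}: {b0,b1,b2,b3} ∩ {b0,b1,b2,b3,b4} ∩ {b0,b1,b2,b5} = {b0,b1,b2}; idom=b2

Frontier:
  b1←b0: walk · to b0
  b1←b4: walk b4→b3→b2→b1 to b0
  b5←b2: walk · to b2
  b5←b3: walk b3 to b2
  b6←b3: walk b3 to b2
  b6←b4: walk b4→b3 to b2
  b6←b5: walk b5 to b2
  b0: DF=∅
  b1: DF={b1}
  b2: DF={b1}
  b3: DF={b1,b5,b6}
  b4: DF={b1,b6}
  b5: DF={b6}
  b6: DF=∅

DF(b3) = ["b1", "b5", "b6"]

Answer: ["b1", "b5", "b6"]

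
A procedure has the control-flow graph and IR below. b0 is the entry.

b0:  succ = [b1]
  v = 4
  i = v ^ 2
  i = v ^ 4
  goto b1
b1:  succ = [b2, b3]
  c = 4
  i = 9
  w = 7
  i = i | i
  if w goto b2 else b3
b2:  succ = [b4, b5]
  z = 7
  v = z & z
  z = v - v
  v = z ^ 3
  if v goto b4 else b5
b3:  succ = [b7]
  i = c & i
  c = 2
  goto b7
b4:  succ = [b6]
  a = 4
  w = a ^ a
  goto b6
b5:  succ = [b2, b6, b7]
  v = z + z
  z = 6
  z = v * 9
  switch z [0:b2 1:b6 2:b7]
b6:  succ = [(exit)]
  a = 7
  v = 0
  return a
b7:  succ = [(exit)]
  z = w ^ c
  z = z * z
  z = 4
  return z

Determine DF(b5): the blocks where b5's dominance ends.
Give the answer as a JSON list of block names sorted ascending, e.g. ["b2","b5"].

idom tree: b1←b0 b2←b1 b3←b1 b4←b2 b5←b2 b6←b2 b7←b1
Dom∩ at merges:
  b2: preds {b1,b5}: {b0,b1} ∩ {b0,b1,b2,b5} = {b0,b1}; idom=b1
  b6: preds {b4,b5}: {b0,b1,b2,b4} ∩ {b0,b1,b2,b5} = {b0,b1,b2}; idom=b2
  b7: preds {b3,b5}: {b0,b1,b3} ∩ {b0,b1,b2,b5} = {b0,b1}; idom=b1

Frontier:
  b2←b1: walk · to b1
  b2←b5: walk b5→b2 to b1
  b6←b4: walk b4 to b2
  b6←b5: walk b5 to b2
  b7←b3: walk b3 to b1
  b7←b5: walk b5→b2 to b1
  b0: DF=∅
  b1: DF=∅
  b2: DF={b2,b7}
  b3: DF={b7}
  b4: DF={b6}
  b5: DF={b2,b6,b7}
  b6: DF=∅
  b7: DF=∅

DF(b5) = ["b2", "b6", "b7"]

Answer: ["b2", "b6", "b7"]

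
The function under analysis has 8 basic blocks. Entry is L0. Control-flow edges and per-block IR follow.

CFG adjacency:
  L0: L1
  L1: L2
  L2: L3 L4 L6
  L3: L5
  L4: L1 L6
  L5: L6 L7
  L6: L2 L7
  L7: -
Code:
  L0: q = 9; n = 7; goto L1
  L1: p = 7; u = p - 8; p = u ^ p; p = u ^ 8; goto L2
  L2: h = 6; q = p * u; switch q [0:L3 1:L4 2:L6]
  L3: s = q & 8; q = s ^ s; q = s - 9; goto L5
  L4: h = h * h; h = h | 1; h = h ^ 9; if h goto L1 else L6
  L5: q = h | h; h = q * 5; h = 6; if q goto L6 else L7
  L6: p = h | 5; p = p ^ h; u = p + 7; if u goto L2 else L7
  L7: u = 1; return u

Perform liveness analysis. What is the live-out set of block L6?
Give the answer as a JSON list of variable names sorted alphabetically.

def/use:
  L0: def={n,q} ue=∅
  L1: def={p,u} ue=∅
  L2: def={h,q} ue={p,u}
  L3: def={q,s} ue={q}
  L4: def={h} ue={h}
  L5: def={h,q} ue={h}
  L6: def={p,u} ue={h}
  L7: def={u} ue=∅

Live sets:
  L0 li=∅ lo=∅
  L1 li=∅ lo={p,u}
  L2 li={p,u} lo={h,q}
  L3 li={h,q} lo={h}
  L4 li={h} lo={h}
  L5 li={h} lo={h}
  L6 li={h} lo={p,u}
  L7 li=∅ lo=∅

live-out(L6) = ["p", "u"]

Answer: ["p", "u"]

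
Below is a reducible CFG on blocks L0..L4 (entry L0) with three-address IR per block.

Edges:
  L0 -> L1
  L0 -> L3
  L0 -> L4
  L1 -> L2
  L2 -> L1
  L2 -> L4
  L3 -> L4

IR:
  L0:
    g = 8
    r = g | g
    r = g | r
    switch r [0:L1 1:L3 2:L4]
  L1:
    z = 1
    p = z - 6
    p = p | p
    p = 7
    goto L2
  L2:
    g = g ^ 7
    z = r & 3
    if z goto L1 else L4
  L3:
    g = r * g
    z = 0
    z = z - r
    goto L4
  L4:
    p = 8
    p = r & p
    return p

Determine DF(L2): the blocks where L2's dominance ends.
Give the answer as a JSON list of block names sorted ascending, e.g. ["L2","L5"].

idom tree: L1←L0 L2←L1 L3←L0 L4←L0
Dom at joins:
  L1: preds {L0,L2}: {L0} ∩ {L0,L1,L2} = {L0}; idom=L0
  L4: preds {L0,L2,L3}: {L0} ∩ {L0,L1,L2} ∩ {L0,L3} = {L0}; idom=L0

DF derivation:
  join L1 pred L0: · stop@L0
  join L1 pred L2: L2→L1 stop@L0
  join L4 pred L0: · stop@L0
  join L4 pred L2: L2→L1 stop@L0
  join L4 pred L3: L3 stop@L0
  L0 → ∅
  L1 → {L1,L4}
  L2 → {L1,L4}
  L3 → {L4}
  L4 → ∅

DF(L2) = ["L1", "L4"]

Answer: ["L1", "L4"]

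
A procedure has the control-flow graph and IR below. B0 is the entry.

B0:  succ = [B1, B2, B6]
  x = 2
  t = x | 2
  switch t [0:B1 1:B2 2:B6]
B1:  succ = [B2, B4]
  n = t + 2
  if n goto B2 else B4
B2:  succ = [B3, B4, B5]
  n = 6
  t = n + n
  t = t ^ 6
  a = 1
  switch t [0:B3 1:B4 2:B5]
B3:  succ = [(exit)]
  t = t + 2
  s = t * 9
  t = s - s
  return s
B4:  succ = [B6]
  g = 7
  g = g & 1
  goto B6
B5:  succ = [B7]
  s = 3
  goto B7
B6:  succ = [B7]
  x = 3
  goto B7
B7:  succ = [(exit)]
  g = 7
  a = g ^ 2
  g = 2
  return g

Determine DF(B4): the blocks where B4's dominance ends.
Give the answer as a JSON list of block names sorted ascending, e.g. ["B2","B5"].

Answer: ["B6"]

Derivation:
idom tree: B1←B0 B2←B0 B3←B2 B4←B0 B5←B2 B6←B0 B7←B0
Join-block Dom:
  B2: preds {B0,B1}: {B0} ∩ {B0,B1} = {B0}; idom=B0
  B4: preds {B1,B2}: {B0,B1} ∩ {B0,B2} = {B0}; idom=B0
  B6: preds {B0,B4}: {B0} ∩ {B0,B4} = {B0}; idom=B0
  B7: preds {B5,B6}: {B0,B2,B5} ∩ {B0,B6} = {B0}; idom=B0

Frontier:
  B2←B0: walk · to B0
  B2←B1: walk B1 to B0
  B4←B1: walk B1 to B0
  B4←B2: walk B2 to B0
  B6←B0: walk · to B0
  B6←B4: walk B4 to B0
  B7←B5: walk B5→B2 to B0
  B7←B6: walk B6 to B0
  B0: DF=∅
  B1: DF={B2,B4}
  B2: DF={B4,B7}
  B3: DF=∅
  B4: DF={B6}
  B5: DF={B7}
  B6: DF={B7}
  B7: DF=∅

DF(B4) = ["B6"]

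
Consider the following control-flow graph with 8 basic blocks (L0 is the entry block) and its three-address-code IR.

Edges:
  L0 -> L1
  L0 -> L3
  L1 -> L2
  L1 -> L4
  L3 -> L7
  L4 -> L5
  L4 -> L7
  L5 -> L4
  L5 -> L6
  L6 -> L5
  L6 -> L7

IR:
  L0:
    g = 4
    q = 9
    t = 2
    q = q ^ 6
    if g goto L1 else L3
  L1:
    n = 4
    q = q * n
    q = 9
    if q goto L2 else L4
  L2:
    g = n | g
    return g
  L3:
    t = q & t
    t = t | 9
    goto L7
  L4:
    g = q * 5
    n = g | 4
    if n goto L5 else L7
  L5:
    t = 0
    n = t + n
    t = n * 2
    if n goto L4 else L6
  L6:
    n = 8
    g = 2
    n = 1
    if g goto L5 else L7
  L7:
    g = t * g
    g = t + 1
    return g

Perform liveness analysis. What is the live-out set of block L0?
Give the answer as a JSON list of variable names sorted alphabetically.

Block summaries:
  L0: {g,q,t} / ∅
  L1: {n,q} / {q}
  L2: {g} / {g,n}
  L3: {t} / {q,t}
  L4: {g,n} / {q}
  L5: {n,t} / {n}
  L6: {g,n} / ∅
  L7: {g} / {g,t}

Liveness:
  L0: in=∅ out={g,q,t}
  L1: in={g,q,t} out={g,n,q,t}
  L2: in={g,n} out=∅
  L3: in={g,q,t} out={g,t}
  L4: in={q,t} out={g,n,q,t}
  L5: in={n,q} out={q,t}
  L6: in={q,t} out={g,n,q,t}
  L7: in={g,t} out=∅

live-out(L0) = ["g", "q", "t"]

Answer: ["g", "q", "t"]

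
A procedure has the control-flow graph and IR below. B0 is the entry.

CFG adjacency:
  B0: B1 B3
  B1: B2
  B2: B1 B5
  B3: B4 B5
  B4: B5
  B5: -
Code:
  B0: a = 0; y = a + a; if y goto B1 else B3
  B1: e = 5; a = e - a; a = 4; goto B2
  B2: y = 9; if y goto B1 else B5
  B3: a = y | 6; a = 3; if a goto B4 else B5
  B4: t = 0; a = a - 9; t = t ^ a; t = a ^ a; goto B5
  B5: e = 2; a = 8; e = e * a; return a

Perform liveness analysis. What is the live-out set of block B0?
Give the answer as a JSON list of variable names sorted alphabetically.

Block summaries:
  B0: {a,y} / ∅
  B1: {a,e} / {a}
  B2: {y} / ∅
  B3: {a} / {y}
  B4: {a,t} / {a}
  B5: {a,e} / ∅

Backward fixpoint:
  B0 li=∅ lo={a,y}
  B1 li={a} lo={a}
  B2 li={a} lo={a}
  B3 li={y} lo={a}
  B4 li={a} lo=∅
  B5 li=∅ lo=∅

live-out(B0) = ["a", "y"]

Answer: ["a", "y"]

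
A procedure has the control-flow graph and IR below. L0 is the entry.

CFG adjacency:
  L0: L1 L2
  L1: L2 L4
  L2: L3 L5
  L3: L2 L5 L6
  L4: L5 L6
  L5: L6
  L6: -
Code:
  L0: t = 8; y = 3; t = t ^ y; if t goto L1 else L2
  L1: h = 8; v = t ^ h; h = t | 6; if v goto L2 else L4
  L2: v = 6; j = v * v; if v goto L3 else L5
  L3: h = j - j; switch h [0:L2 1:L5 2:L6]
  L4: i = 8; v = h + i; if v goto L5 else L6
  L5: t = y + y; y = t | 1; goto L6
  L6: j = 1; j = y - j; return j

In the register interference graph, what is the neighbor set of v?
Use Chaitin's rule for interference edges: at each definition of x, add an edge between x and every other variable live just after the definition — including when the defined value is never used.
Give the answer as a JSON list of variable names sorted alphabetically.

Answer: ["h", "j", "t", "y"]

Working:
Block summaries:
  L0: {t,y} / ∅
  L1: {h,v} / {t}
  L2: {j,v} / ∅
  L3: {h} / {j}
  L4: {i,v} / {h}
  L5: {t,y} / {y}
  L6: {j} / {y}

Liveness:
  L0: in=∅ out={t,y}
  L1: in={t,y} out={h,y}
  L2: in={y} out={j,y}
  L3: in={j,y} out={y}
  L4: in={h,y} out={y}
  L5: in={y} out={y}
  L6: in={y} out=∅

Interfere edges:
  h↔{i,t,v,y}
  i↔{h,y}
  j↔{v,y}
  t↔{h,v,y}
  v↔{h,j,t,y}
  y↔{h,i,j,t,v}

N(v) = ["h", "j", "t", "y"]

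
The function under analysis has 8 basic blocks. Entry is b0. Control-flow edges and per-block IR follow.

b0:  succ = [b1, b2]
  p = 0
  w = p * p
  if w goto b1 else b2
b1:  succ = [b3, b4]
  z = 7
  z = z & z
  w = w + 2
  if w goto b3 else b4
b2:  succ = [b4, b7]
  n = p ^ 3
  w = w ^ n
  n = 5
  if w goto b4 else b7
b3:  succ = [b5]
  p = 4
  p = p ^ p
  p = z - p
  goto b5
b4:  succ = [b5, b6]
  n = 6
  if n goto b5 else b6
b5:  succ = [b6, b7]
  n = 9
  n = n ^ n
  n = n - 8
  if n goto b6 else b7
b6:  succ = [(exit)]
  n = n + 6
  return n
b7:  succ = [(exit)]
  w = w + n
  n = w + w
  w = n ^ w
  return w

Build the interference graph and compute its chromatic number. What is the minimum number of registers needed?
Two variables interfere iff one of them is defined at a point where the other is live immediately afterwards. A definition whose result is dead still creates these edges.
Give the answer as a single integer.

Answer: 3

Analysis:
Block summaries:
  b0: {p,w} / ∅
  b1: {w,z} / {w}
  b2: {n,w} / {p,w}
  b3: {p} / {z}
  b4: {n} / ∅
  b5: {n} / ∅
  b6: {n} / {n}
  b7: {n,w} / {n,w}

Live sets:
  live b0: ∅→{p,w}
  live b1: {w}→{w,z}
  live b2: {p,w}→{n,w}
  live b3: {w,z}→{w}
  live b4: {w}→{n,w}
  live b5: {w}→{n,w}
  live b6: {n}→∅
  live b7: {n,w}→∅

Conflict graph:
  n: {w}
  p: {w,z}
  w: {n,p,z}
  z: {p,w}

Chromatic number:
  {p,w,z} pairwise interfere (3-clique) ⇒ χ ≥ 3
  assign n→r1 p→r1 w→r0 z→r2 — no edge inside a register ⇒ χ ≤ 3
  χ = 3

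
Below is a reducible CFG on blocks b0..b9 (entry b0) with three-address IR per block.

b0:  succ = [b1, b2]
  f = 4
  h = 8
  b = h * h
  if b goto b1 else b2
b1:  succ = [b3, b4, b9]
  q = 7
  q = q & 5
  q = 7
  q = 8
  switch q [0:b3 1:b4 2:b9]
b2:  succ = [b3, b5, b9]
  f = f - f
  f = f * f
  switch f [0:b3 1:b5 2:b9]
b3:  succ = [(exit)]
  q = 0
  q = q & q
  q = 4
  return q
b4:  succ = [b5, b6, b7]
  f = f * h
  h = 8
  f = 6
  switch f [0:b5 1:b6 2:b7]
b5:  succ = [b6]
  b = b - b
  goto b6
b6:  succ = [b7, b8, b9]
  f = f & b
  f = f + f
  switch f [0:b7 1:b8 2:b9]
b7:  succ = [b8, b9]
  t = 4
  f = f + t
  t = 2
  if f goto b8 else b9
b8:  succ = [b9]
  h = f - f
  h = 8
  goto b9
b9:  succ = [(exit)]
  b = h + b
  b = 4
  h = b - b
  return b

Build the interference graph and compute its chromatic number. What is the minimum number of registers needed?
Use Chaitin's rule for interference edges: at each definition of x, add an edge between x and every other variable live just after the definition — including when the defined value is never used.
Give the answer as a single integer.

Answer: 4

Working:
Block summaries:
  b0: def={b,f,h} ue=∅
  b1: def={q} ue=∅
  b2: def={f} ue={f}
  b3: def={q} ue=∅
  b4: def={f,h} ue={f,h}
  b5: def={b} ue={b}
  b6: def={f} ue={b,f}
  b7: def={f,t} ue={f}
  b8: def={h} ue={f}
  b9: def={b,h} ue={b,h}

Backward fixpoint:
  b0: in=∅ out={b,f,h}
  b1: in={b,f,h} out={b,f,h}
  b2: in={b,f,h} out={b,f,h}
  b3: in=∅ out=∅
  b4: in={b,f,h} out={b,f,h}
  b5: in={b,f,h} out={b,f,h}
  b6: in={b,f,h} out={b,f,h}
  b7: in={b,f,h} out={b,f,h}
  b8: in={b,f} out={b,h}
  b9: in={b,h} out=∅

Interference:
  b↔{f,h,q,t}
  f↔{b,h,q,t}
  h↔{b,f,q,t}
  q↔{b,f,h}
  t↔{b,f,h}

Colouring:
  {b,f,h,q} pairwise interfere (4-clique) ⇒ χ ≥ 4
  4-colouring: r0={b}  r1={f}  r2={h}  r3={q,t}
  χ = 4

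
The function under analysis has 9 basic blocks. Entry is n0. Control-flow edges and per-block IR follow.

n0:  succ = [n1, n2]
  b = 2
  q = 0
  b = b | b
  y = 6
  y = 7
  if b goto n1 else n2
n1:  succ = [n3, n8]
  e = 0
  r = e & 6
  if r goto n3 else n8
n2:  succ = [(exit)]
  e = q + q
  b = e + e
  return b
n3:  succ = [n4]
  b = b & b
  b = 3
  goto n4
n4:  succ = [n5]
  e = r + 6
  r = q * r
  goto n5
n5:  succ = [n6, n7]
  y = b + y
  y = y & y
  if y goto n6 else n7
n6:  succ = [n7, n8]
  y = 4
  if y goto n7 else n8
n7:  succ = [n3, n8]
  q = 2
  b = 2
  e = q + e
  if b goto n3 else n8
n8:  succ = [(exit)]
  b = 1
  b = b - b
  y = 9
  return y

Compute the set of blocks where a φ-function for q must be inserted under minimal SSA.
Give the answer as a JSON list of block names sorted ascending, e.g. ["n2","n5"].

Answer: ["n3", "n8"]

Working:
idom tree: n1←n0 n2←n0 n3←n1 n4←n3 n5←n4 n6←n5 n7←n5 n8←n1
Dom∩ at merges:
  n3: preds {n1,n7}: {n0,n1} ∩ {n0,n1,n3,n4,n5,n7} = {n0,n1}; idom=n1
  n7: preds {n5,n6}: {n0,n1,n3,n4,n5} ∩ {n0,n1,n3,n4,n5,n6} = {n0,n1,n3,n4,n5}; idom=n5
  n8: preds {n1,n6,n7}: {n0,n1} ∩ {n0,n1,n3,n4,n5,n6} ∩ {n0,n1,n3,n4,n5,n7} = {n0,n1}; idom=n1

DF walk-up:
  n3←n1: walk · to n1
  n3←n7: walk n7→n5→n4→n3 to n1
  n7←n5: walk · to n5
  n7←n6: walk n6 to n5
  n8←n1: walk · to n1
  n8←n6: walk n6→n5→n4→n3 to n1
  n8←n7: walk n7→n5→n4→n3 to n1
  n0 → ∅
  n1 → ∅
  n2 → ∅
  n3 → {n3,n8}
  n4 → {n3,n8}
  n5 → {n3,n8}
  n6 → {n7,n8}
  n7 → {n3,n8}
  n8 → ∅

φ for q: defs {n0,n7}
  DF⁺ = {n3,n8}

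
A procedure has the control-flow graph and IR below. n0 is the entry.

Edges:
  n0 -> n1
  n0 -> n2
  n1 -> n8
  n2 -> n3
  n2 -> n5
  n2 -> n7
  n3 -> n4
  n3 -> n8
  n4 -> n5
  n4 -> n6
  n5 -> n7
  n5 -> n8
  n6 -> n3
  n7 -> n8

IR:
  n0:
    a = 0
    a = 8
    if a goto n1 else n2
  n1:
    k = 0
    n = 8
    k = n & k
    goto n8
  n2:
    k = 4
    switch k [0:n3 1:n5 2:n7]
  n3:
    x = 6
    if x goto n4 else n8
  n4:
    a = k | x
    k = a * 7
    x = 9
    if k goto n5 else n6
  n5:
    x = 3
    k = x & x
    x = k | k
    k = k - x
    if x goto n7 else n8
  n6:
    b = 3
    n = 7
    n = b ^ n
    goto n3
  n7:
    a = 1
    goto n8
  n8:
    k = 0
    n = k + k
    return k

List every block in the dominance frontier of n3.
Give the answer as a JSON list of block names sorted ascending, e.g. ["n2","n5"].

Answer: ["n3", "n5", "n8"]

Working:
idom tree: n1←n0 n2←n0 n3←n2 n4←n3 n5←n2 n6←n4 n7←n2 n8←n0
Dom at joins:
  n3: preds {n2,n6}: {n0,n2} ∩ {n0,n2,n3,n4,n6} = {n0,n2}; idom=n2
  n5: preds {n2,n4}: {n0,n2} ∩ {n0,n2,n3,n4} = {n0,n2}; idom=n2
  n7: preds {n2,n5}: {n0,n2} ∩ {n0,n2,n5} = {n0,n2}; idom=n2
  n8: preds {n1,n3,n5,n7}: {n0,n1} ∩ {n0,n2,n3} ∩ {n0,n2,n5} ∩ {n0,n2,n7} = {n0}; idom=n0

DF walk-up:
  n3←n2: walk · to n2
  n3←n6: walk n6→n4→n3 to n2
  n5←n2: walk · to n2
  n5←n4: walk n4→n3 to n2
  n7←n2: walk · to n2
  n7←n5: walk n5 to n2
  n8←n1: walk n1 to n0
  n8←n3: walk n3→n2 to n0
  n8←n5: walk n5→n2 to n0
  n8←n7: walk n7→n2 to n0
  n0: DF=∅
  n1: DF={n8}
  n2: DF={n8}
  n3: DF={n3,n5,n8}
  n4: DF={n3,n5}
  n5: DF={n7,n8}
  n6: DF={n3}
  n7: DF={n8}
  n8: DF=∅

DF(n3) = ["n3", "n5", "n8"]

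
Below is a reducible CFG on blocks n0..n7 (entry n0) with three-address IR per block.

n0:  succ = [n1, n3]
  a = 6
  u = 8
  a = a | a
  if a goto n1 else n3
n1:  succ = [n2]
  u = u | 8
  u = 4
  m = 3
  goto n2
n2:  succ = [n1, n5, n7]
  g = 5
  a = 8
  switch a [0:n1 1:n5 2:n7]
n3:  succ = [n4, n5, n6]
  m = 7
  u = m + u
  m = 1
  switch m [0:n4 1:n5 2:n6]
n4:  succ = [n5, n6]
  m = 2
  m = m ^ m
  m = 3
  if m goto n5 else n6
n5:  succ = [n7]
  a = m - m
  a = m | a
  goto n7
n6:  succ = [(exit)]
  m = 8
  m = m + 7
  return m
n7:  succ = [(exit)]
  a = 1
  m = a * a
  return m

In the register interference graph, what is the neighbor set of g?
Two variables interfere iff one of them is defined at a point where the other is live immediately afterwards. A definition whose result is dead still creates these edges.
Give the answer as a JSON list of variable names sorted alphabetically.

def/use:
  n0 def {a,u} use ∅
  n1 def {m,u} use {u}
  n2 def {a,g} use ∅
  n3 def {m,u} use {u}
  n4 def {m} use ∅
  n5 def {a} use {m}
  n6 def {m} use ∅
  n7 def {a,m} use ∅

Live sets:
  live n0: ∅→{u}
  live n1: {u}→{m,u}
  live n2: {m,u}→{m,u}
  live n3: {u}→{m}
  live n4: ∅→{m}
  live n5: {m}→∅
  live n6: ∅→∅
  live n7: ∅→∅

Interference:
  a — {m,u}
  g — {m,u}
  m — {a,g,u}
  u — {a,g,m}

N(g) = ["m", "u"]

Answer: ["m", "u"]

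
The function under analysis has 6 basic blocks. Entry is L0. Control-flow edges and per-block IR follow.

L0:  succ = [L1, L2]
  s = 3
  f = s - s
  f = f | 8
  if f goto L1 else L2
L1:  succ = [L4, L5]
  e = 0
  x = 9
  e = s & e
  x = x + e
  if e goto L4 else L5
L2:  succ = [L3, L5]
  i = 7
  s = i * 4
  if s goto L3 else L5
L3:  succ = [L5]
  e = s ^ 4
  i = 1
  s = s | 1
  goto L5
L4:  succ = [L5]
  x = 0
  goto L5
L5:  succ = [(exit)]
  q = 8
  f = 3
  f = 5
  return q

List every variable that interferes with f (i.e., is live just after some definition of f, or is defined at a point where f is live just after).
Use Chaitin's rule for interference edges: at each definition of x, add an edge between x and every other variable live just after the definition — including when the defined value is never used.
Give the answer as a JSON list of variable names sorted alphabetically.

Answer: ["q", "s"]

Analysis:
Per-block:
  L0: {f,s} / ∅
  L1: {e,x} / {s}
  L2: {i,s} / ∅
  L3: {e,i,s} / {s}
  L4: {x} / ∅
  L5: {f,q} / ∅

Liveness:
  L0 li=∅ lo={s}
  L1 li={s} lo=∅
  L2 li=∅ lo={s}
  L3 li={s} lo=∅
  L4 li=∅ lo=∅
  L5 li=∅ lo=∅

Interfere edges:
  e: {s,x}
  f: {q,s}
  i: {s}
  q: {f}
  s: {e,f,i,x}
  x: {e,s}

N(f) = ["q", "s"]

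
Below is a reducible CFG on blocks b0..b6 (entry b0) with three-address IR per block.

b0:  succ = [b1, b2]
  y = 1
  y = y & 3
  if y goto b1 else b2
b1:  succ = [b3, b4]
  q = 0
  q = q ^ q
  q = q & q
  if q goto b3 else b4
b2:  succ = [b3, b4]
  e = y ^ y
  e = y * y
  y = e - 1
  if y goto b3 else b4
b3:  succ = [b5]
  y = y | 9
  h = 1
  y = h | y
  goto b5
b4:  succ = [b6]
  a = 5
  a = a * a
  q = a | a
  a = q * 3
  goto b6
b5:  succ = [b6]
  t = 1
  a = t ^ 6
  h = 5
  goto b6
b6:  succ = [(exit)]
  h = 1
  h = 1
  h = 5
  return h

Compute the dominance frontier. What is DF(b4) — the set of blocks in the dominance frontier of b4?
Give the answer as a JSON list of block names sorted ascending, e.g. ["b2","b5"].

Answer: ["b6"]

Working:
idom tree: b1←b0 b2←b0 b3←b0 b4←b0 b5←b3 b6←b0
Join-block Dom:
  b3: preds {b1,b2}: {b0,b1} ∩ {b0,b2} = {b0}; idom=b0
  b4: preds {b1,b2}: {b0,b1} ∩ {b0,b2} = {b0}; idom=b0
  b6: preds {b4,b5}: {b0,b4} ∩ {b0,b3,b5} = {b0}; idom=b0

Frontier:
  join b3 pred b1: b1 stop@b0
  join b3 pred b2: b2 stop@b0
  join b4 pred b1: b1 stop@b0
  join b4 pred b2: b2 stop@b0
  join b6 pred b4: b4 stop@b0
  join b6 pred b5: b5→b3 stop@b0
  b0 → ∅
  b1 → {b3,b4}
  b2 → {b3,b4}
  b3 → {b6}
  b4 → {b6}
  b5 → {b6}
  b6 → ∅

DF(b4) = ["b6"]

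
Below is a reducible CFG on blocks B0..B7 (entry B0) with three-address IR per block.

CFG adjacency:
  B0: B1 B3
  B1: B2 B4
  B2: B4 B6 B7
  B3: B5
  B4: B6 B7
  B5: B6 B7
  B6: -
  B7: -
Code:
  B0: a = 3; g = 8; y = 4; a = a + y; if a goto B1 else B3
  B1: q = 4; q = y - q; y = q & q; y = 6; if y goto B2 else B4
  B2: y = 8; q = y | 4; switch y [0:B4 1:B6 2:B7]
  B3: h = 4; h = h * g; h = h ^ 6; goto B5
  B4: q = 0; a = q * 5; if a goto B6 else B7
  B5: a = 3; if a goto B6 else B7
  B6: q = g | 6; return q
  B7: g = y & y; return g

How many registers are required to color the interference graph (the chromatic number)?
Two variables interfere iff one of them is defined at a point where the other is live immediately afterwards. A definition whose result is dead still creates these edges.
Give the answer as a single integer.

def/use:
  B0 def {a,g,y} use ∅
  B1 def {q,y} use {y}
  B2 def {q,y} use ∅
  B3 def {h} use {g}
  B4 def {a,q} use ∅
  B5 def {a} use ∅
  B6 def {q} use {g}
  B7 def {g} use {y}

Backward fixpoint:
  B0: in=∅ out={g,y}
  B1: in={g,y} out={g,y}
  B2: in={g} out={g,y}
  B3: in={g,y} out={g,y}
  B4: in={g,y} out={g,y}
  B5: in={g,y} out={g,y}
  B6: in={g} out=∅
  B7: in={y} out=∅

Interfere edges:
  a↔{g,y}
  g↔{a,h,q,y}
  h↔{g,y}
  q↔{g,y}
  y↔{a,g,h,q}

Chromatic number:
  clique {a,g,y} ⇒ need ≥ 3
  assign a→c2 g→c0 h→c2 q→c2 y→c1 — no edge inside a register ⇒ χ ≤ 3
  χ = 3

Answer: 3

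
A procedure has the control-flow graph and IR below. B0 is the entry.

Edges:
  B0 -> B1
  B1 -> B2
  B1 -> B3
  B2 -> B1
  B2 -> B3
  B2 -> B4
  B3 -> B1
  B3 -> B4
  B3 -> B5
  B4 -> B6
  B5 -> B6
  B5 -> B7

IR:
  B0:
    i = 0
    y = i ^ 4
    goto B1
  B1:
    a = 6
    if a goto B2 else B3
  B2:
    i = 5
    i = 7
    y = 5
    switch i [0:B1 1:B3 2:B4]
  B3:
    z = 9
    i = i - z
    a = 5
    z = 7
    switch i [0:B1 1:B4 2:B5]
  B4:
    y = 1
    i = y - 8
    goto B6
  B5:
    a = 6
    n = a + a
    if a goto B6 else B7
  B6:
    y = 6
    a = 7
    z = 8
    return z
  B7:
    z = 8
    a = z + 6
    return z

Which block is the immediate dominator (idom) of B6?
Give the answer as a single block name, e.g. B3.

idom tree: B1←B0 B2←B1 B3←B1 B4←B1 B5←B3 B6←B1 B7←B5
Dom∩ at merges:
  B1: preds {B0,B2,B3}: {B0} ∩ {B0,B1,B2} ∩ {B0,B1,B3} = {B0}; idom=B0
  B3: preds {B1,B2}: {B0,B1} ∩ {B0,B1,B2} = {B0,B1}; idom=B1
  B4: preds {B2,B3}: {B0,B1,B2} ∩ {B0,B1,B3} = {B0,B1}; idom=B1
  B6: preds {B4,B5}: {B0,B1,B4} ∩ {B0,B1,B3,B5} = {B0,B1}; idom=B1

idom(B6) = B1

Answer: B1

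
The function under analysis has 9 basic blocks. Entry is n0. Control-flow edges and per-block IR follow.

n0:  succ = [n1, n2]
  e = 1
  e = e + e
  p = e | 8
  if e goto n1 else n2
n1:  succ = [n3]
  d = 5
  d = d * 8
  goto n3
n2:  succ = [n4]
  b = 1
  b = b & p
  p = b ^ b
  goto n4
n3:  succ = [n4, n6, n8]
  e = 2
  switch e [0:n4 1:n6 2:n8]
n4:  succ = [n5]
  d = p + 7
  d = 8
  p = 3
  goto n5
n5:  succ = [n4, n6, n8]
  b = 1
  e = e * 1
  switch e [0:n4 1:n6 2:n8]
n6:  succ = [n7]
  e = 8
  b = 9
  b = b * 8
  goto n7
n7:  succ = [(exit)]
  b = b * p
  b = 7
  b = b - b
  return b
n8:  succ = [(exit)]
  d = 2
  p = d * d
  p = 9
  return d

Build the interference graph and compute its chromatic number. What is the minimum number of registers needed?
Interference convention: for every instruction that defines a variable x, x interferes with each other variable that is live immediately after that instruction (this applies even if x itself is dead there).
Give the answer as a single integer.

Block summaries:
  n0 def {e,p} use ∅
  n1 def {d} use ∅
  n2 def {b,p} use {p}
  n3 def {e} use ∅
  n4 def {d,p} use {p}
  n5 def {b,e} use {e}
  n6 def {b,e} use ∅
  n7 def {b} use {b,p}
  n8 def {d,p} use ∅

Backward fixpoint:
  n0: in=∅ out={e,p}
  n1: in={p} out={p}
  n2: in={e,p} out={e,p}
  n3: in={p} out={e,p}
  n4: in={e,p} out={e,p}
  n5: in={e,p} out={e,p}
  n6: in={p} out={b,p}
  n7: in={b,p} out=∅
  n8: in=∅ out=∅

Conflict graph:
  b: {e,p}
  d: {e,p}
  e: {b,d,p}
  p: {b,d,e}

Registers:
  lower bound: {b,e,p} mutually conflict ⇒ χ ≥ 3
  assign b→r2 d→r2 e→r0 p→r1 — no edge inside a register ⇒ χ ≤ 3
  χ = 3

Answer: 3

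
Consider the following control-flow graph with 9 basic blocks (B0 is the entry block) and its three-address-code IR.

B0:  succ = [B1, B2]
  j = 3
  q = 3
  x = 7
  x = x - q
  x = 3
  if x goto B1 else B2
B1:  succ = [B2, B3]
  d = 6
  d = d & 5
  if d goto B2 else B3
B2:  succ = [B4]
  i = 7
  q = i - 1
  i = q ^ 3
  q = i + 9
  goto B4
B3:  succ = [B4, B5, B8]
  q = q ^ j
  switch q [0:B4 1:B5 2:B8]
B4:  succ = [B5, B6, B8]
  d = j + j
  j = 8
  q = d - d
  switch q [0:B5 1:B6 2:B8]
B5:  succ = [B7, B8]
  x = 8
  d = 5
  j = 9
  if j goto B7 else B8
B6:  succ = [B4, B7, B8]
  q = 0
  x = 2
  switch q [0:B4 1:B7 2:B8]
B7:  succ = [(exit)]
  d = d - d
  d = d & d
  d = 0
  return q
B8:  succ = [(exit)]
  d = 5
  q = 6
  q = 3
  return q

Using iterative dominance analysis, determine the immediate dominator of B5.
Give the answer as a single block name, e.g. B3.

Answer: B0

Derivation:
idom tree: B1←B0 B2←B0 B3←B1 B4←B0 B5←B0 B6←B4 B7←B0 B8←B0
Join-block Dom:
  B2: preds {B0,B1}: {B0} ∩ {B0,B1} = {B0}; idom=B0
  B4: preds {B2,B3,B6}: {B0,B2} ∩ {B0,B1,B3} ∩ {B0,B4,B6} = {B0}; idom=B0
  B5: preds {B3,B4}: {B0,B1,B3} ∩ {B0,B4} = {B0}; idom=B0
  B7: preds {B5,B6}: {B0,B5} ∩ {B0,B4,B6} = {B0}; idom=B0
  B8: preds {B3,B4,B5,B6}: {B0,B1,B3} ∩ {B0,B4} ∩ {B0,B5} ∩ {B0,B4,B6} = {B0}; idom=B0

idom(B5) = B0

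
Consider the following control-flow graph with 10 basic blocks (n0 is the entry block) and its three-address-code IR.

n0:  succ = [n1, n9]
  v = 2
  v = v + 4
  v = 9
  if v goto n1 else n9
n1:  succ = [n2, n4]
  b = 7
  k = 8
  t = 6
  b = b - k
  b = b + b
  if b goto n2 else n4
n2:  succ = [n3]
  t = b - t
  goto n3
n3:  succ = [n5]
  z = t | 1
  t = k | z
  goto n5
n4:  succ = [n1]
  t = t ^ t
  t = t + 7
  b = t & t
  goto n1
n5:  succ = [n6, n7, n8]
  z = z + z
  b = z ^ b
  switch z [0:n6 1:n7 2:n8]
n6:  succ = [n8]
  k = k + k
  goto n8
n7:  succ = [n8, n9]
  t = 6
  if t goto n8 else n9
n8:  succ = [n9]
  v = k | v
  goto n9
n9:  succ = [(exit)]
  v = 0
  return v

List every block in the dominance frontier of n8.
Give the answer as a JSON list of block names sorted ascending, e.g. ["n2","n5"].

idom tree: n1←n0 n2←n1 n3←n2 n4←n1 n5←n3 n6←n5 n7←n5 n8←n5 n9←n0
Dom∩ at merges:
  n1: preds {n0,n4}: {n0} ∩ {n0,n1,n4} = {n0}; idom=n0
  n8: preds {n5,n6,n7}: {n0,n1,n2,n3,n5} ∩ {n0,n1,n2,n3,n5,n6} ∩ {n0,n1,n2,n3,n5,n7} = {n0,n1,n2,n3,n5}; idom=n5
  n9: preds {n0,n7,n8}: {n0} ∩ {n0,n1,n2,n3,n5,n7} ∩ {n0,n1,n2,n3,n5,n8} = {n0}; idom=n0

DF derivation:
  n1←n0: walk · to n0
  n1←n4: walk n4→n1 to n0
  n8←n5: walk · to n5
  n8←n6: walk n6 to n5
  n8←n7: walk n7 to n5
  n9←n0: walk · to n0
  n9←n7: walk n7→n5→n3→n2→n1 to n0
  n9←n8: walk n8→n5→n3→n2→n1 to n0
  n0: DF=∅
  n1: DF={n1,n9}
  n2: DF={n9}
  n3: DF={n9}
  n4: DF={n1}
  n5: DF={n9}
  n6: DF={n8}
  n7: DF={n8,n9}
  n8: DF={n9}
  n9: DF=∅

DF(n8) = ["n9"]

Answer: ["n9"]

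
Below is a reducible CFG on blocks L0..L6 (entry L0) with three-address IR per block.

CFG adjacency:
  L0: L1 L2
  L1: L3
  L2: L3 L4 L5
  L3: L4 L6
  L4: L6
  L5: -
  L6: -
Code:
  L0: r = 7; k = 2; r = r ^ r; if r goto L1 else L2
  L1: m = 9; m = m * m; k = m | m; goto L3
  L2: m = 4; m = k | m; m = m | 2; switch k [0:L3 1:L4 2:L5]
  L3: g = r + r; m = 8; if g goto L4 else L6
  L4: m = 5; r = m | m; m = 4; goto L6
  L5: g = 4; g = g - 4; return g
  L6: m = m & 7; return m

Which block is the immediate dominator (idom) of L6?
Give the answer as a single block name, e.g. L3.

idom tree: L1←L0 L2←L0 L3←L0 L4←L0 L5←L2 L6←L0
Join-block Dom:
  L3: preds {L1,L2}: {L0,L1} ∩ {L0,L2} = {L0}; idom=L0
  L4: preds {L2,L3}: {L0,L2} ∩ {L0,L3} = {L0}; idom=L0
  L6: preds {L3,L4}: {L0,L3} ∩ {L0,L4} = {L0}; idom=L0

idom(L6) = L0

Answer: L0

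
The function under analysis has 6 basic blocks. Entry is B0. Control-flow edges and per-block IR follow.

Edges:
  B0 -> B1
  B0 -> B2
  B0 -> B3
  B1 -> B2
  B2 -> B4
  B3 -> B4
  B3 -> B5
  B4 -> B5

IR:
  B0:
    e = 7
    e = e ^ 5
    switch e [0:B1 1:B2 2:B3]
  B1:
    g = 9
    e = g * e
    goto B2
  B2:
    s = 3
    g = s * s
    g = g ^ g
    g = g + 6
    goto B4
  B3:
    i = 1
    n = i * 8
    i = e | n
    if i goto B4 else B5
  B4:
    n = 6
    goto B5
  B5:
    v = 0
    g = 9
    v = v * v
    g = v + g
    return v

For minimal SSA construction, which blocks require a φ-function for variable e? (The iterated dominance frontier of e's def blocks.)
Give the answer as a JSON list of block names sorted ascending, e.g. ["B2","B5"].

idom tree: B1←B0 B2←B0 B3←B0 B4←B0 B5←B0
Dom∩ at merges:
  B2: preds {B0,B1}: {B0} ∩ {B0,B1} = {B0}; idom=B0
  B4: preds {B2,B3}: {B0,B2} ∩ {B0,B3} = {B0}; idom=B0
  B5: preds {B3,B4}: {B0,B3} ∩ {B0,B4} = {B0}; idom=B0

DF walk-up:
  join B2 pred B0: · stop@B0
  join B2 pred B1: B1 stop@B0
  join B4 pred B2: B2 stop@B0
  join B4 pred B3: B3 stop@B0
  join B5 pred B3: B3 stop@B0
  join B5 pred B4: B4 stop@B0
  DF(B0)=∅
  DF(B1)={B2}
  DF(B2)={B4}
  DF(B3)={B4,B5}
  DF(B4)={B5}
  DF(B5)=∅

φ for e: defs {B0,B1}
  DF⁺ = {B2,B4,B5}

Answer: ["B2", "B4", "B5"]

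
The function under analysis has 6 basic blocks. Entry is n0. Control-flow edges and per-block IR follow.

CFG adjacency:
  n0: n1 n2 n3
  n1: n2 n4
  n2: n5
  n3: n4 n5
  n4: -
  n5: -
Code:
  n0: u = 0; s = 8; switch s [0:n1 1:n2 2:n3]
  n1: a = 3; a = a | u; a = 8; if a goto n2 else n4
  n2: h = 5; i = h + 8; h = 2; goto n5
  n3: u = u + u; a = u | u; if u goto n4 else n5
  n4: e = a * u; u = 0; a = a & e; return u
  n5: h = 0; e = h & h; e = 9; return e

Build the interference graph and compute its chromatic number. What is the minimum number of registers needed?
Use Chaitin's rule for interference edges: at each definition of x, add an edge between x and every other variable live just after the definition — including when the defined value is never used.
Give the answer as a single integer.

Block summaries:
  n0 def {s,u} use ∅
  n1 def {a} use {u}
  n2 def {h,i} use ∅
  n3 def {a,u} use {u}
  n4 def {a,e,u} use {a,u}
  n5 def {e,h} use ∅

Liveness:
  n0: in=∅ out={u}
  n1: in={u} out={a,u}
  n2: in=∅ out=∅
  n3: in={u} out={a,u}
  n4: in={a,u} out=∅
  n5: in=∅ out=∅

Conflict graph:
  a: {e,u}
  e: {a,u}
  h: ∅
  i: ∅
  s: {u}
  u: {a,e,s}

Colouring:
  lower bound: {a,e,u} mutually conflict ⇒ χ ≥ 3
  assign a→R1 e→R2 h→R0 i→R0 s→R1 u→R0 — no edge inside a register ⇒ χ ≤ 3
  χ = 3

Answer: 3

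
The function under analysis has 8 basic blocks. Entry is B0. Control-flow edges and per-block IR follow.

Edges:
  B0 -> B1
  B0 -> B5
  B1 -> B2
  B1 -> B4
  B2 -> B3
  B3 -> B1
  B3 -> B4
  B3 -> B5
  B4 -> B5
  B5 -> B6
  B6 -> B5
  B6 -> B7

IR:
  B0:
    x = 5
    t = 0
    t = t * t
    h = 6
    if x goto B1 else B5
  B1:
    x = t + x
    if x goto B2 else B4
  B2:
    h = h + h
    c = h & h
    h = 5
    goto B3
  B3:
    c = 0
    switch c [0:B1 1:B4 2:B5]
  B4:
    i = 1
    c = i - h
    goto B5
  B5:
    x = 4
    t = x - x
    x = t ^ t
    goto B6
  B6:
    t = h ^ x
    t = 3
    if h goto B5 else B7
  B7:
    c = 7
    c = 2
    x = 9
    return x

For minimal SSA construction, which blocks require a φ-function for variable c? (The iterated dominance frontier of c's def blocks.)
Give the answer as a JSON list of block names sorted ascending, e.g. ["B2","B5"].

Answer: ["B1", "B4", "B5"]

Working:
idom tree: B1←B0 B2←B1 B3←B2 B4←B1 B5←B0 B6←B5 B7←B6
Join-block Dom:
  B1: preds {B0,B3}: {B0} ∩ {B0,B1,B2,B3} = {B0}; idom=B0
  B4: preds {B1,B3}: {B0,B1} ∩ {B0,B1,B2,B3} = {B0,B1}; idom=B1
  B5: preds {B0,B3,B4,B6}: {B0} ∩ {B0,B1,B2,B3} ∩ {B0,B1,B4} ∩ {B0,B5,B6} = {B0}; idom=B0

DF derivation:
  join B1 pred B0: · stop@B0
  join B1 pred B3: B3→B2→B1 stop@B0
  join B4 pred B1: · stop@B1
  join B4 pred B3: B3→B2 stop@B1
  join B5 pred B0: · stop@B0
  join B5 pred B3: B3→B2→B1 stop@B0
  join B5 pred B4: B4→B1 stop@B0
  join B5 pred B6: B6→B5 stop@B0
  B0 → ∅
  B1 → {B1,B5}
  B2 → {B1,B4,B5}
  B3 → {B1,B4,B5}
  B4 → {B5}
  B5 → {B5}
  B6 → {B5}
  B7 → ∅

φ for c: defs {B2,B3,B4,B7}
  DF⁺ = {B1,B4,B5}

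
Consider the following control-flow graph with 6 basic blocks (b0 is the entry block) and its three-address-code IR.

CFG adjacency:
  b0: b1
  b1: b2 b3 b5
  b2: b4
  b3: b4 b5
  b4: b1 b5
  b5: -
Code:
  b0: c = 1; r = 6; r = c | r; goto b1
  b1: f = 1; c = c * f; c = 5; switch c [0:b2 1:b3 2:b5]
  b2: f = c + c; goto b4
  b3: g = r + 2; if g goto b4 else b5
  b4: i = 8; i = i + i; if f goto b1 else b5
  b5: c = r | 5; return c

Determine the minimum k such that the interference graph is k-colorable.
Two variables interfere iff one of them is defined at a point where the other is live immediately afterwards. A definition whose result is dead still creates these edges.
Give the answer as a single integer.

Answer: 4

Analysis:
def/use:
  b0: def={c,r} ue=∅
  b1: def={c,f} ue={c}
  b2: def={f} ue={c}
  b3: def={g} ue={r}
  b4: def={i} ue={f}
  b5: def={c} ue={r}

Backward fixpoint:
  b0 li=∅ lo={c,r}
  b1 li={c,r} lo={c,f,r}
  b2 li={c,r} lo={c,f,r}
  b3 li={c,f,r} lo={c,f,r}
  b4 li={c,f,r} lo={c,r}
  b5 li={r} lo=∅

Interfere edges:
  c — {f,g,i,r}
  f — {c,g,i,r}
  g — {c,f,r}
  i — {c,f,r}
  r — {c,f,g,i}

Registers:
  lower bound: {c,f,g,r} mutually conflict ⇒ χ ≥ 4
  assign c→R0 f→R1 g→R3 i→R3 r→R2 — no edge inside a register ⇒ χ ≤ 4
  χ = 4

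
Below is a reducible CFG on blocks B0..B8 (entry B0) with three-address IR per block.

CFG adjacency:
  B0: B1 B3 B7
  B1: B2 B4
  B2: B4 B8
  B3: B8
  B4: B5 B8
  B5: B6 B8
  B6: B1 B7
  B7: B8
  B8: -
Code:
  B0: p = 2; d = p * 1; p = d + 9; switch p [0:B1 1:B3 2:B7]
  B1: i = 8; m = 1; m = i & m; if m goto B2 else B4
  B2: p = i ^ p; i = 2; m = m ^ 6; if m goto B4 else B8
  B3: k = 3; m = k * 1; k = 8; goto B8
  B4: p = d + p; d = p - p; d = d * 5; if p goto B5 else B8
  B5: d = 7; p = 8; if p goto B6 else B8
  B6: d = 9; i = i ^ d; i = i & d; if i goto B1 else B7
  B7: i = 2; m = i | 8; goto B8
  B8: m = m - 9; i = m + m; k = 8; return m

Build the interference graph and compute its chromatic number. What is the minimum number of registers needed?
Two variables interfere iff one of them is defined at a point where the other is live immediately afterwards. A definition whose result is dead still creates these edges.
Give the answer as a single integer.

def/use:
  B0: {d,p} / ∅
  B1: {i,m} / ∅
  B2: {i,m,p} / {i,m,p}
  B3: {k,m} / ∅
  B4: {d,p} / {d,p}
  B5: {d,p} / ∅
  B6: {d,i} / {i}
  B7: {i,m} / ∅
  B8: {i,k,m} / {m}

Backward fixpoint:
  B0 li=∅ lo={d,p}
  B1 li={d,p} lo={d,i,m,p}
  B2 li={d,i,m,p} lo={d,i,m,p}
  B3 li=∅ lo={m}
  B4 li={d,i,m,p} lo={i,m}
  B5 li={i,m} lo={i,m,p}
  B6 li={i,p} lo={d,p}
  B7 li=∅ lo={m}
  B8 li={m} lo=∅

Interference:
  d — {i,m,p}
  i — {d,m,p}
  k — {m}
  m — {d,i,k,p}
  p — {d,i,m}

Colouring:
  lower bound: {d,i,m,p} mutually conflict ⇒ χ ≥ 4
  assign d→r1 i→r2 k→r1 m→r0 p→r3 — no edge inside a register ⇒ χ ≤ 4
  χ = 4

Answer: 4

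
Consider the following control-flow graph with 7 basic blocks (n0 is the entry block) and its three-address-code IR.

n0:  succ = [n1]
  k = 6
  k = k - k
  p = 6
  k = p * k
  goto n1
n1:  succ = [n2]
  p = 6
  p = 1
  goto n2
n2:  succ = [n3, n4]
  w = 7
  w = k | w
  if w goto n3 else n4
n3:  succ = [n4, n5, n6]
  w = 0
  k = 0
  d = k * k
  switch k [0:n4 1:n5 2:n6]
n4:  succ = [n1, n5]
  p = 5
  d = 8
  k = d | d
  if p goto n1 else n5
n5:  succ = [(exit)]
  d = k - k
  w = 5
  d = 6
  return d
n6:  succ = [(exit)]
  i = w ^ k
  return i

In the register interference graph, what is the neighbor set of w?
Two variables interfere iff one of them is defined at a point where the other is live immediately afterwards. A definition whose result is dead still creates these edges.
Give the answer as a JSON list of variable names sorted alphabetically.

def/use:
  n0 def {k,p} use ∅
  n1 def {p} use ∅
  n2 def {w} use {k}
  n3 def {d,k,w} use ∅
  n4 def {d,k,p} use ∅
  n5 def {d,w} use {k}
  n6 def {i} use {k,w}

Liveness:
  n0 li=∅ lo={k}
  n1 li={k} lo={k}
  n2 li={k} lo=∅
  n3 li=∅ lo={k,w}
  n4 li=∅ lo={k}
  n5 li={k} lo=∅
  n6 li={k,w} lo=∅

Conflict graph:
  d: {k,p,w}
  i: ∅
  k: {d,p,w}
  p: {d,k}
  w: {d,k}

N(w) = ["d", "k"]

Answer: ["d", "k"]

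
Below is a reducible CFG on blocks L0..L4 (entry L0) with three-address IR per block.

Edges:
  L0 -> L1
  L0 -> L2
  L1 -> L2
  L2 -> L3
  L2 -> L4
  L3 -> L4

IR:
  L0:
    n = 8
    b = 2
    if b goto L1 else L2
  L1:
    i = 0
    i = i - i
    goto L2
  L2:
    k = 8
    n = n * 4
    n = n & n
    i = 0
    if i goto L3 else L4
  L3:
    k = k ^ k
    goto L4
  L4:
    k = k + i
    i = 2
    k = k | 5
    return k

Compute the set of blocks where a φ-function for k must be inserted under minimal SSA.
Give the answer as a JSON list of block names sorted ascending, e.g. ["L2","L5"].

Answer: ["L4"]

Analysis:
idom tree: L1←L0 L2←L0 L3←L2 L4←L2
Join-block Dom:
  L2: preds {L0,L1}: {L0} ∩ {L0,L1} = {L0}; idom=L0
  L4: preds {L2,L3}: {L0,L2} ∩ {L0,L2,L3} = {L0,L2}; idom=L2

DF walk-up:
  join L2 pred L0: · stop@L0
  join L2 pred L1: L1 stop@L0
  join L4 pred L2: · stop@L2
  join L4 pred L3: L3 stop@L2
  DF(L0)=∅
  DF(L1)={L2}
  DF(L2)=∅
  DF(L3)={L4}
  DF(L4)=∅

φ for k: defs {L2,L3,L4}
  DF⁺ = {L4}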